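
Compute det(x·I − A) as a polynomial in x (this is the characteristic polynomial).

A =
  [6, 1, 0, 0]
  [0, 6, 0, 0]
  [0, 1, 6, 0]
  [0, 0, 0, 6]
x^4 - 24*x^3 + 216*x^2 - 864*x + 1296

Expanding det(x·I − A) (e.g. by cofactor expansion or by noting that A is similar to its Jordan form J, which has the same characteristic polynomial as A) gives
  χ_A(x) = x^4 - 24*x^3 + 216*x^2 - 864*x + 1296
which factors as (x - 6)^4. The eigenvalues (with algebraic multiplicities) are λ = 6 with multiplicity 4.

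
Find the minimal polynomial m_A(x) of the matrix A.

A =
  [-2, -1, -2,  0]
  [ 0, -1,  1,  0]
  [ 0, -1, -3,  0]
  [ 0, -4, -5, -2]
x^3 + 6*x^2 + 12*x + 8

The characteristic polynomial is χ_A(x) = (x + 2)^4, so the eigenvalues are known. The minimal polynomial is
  m_A(x) = Π_λ (x − λ)^{k_λ}
where k_λ is the size of the *largest* Jordan block for λ (equivalently, the smallest k with (A − λI)^k v = 0 for every generalised eigenvector v of λ).

  λ = -2: largest Jordan block has size 3, contributing (x + 2)^3

So m_A(x) = (x + 2)^3 = x^3 + 6*x^2 + 12*x + 8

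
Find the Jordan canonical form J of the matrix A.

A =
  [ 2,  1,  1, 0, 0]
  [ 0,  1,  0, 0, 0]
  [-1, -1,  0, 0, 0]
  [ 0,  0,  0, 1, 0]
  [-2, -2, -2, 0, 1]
J_2(1) ⊕ J_1(1) ⊕ J_1(1) ⊕ J_1(1)

The characteristic polynomial is
  det(x·I − A) = x^5 - 5*x^4 + 10*x^3 - 10*x^2 + 5*x - 1 = (x - 1)^5

Eigenvalues and multiplicities (the geometric multiplicity of λ is n − rank(A − λI), which equals the number of Jordan blocks for λ):
  λ = 1: algebraic multiplicity = 5, geometric multiplicity = 4

Determining the block sizes for each eigenvalue:
  λ = 1: 4 blocks summing to 5 forces exactly one block of size 2 and the rest size 1 → block sizes [2, 1, 1, 1]

Assembling the blocks gives a Jordan form
J =
  [1, 1, 0, 0, 0]
  [0, 1, 0, 0, 0]
  [0, 0, 1, 0, 0]
  [0, 0, 0, 1, 0]
  [0, 0, 0, 0, 1]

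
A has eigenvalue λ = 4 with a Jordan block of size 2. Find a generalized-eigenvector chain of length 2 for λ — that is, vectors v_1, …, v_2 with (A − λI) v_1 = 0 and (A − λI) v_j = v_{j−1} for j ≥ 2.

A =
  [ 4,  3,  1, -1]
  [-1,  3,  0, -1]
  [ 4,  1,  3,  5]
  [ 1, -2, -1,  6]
A Jordan chain for λ = 4 of length 2:
v_1 = (0, -1, 4, 1)ᵀ
v_2 = (1, 0, 0, 0)ᵀ

Let N = A − (4)·I. We want v_2 with N^2 v_2 = 0 but N^1 v_2 ≠ 0; then v_{j-1} := N · v_j for j = 2, …, 2.

Pick v_2 = (1, 0, 0, 0)ᵀ.
Then v_1 = N · v_2 = (0, -1, 4, 1)ᵀ.

Sanity check: (A − (4)·I) v_1 = (0, 0, 0, 0)ᵀ = 0. ✓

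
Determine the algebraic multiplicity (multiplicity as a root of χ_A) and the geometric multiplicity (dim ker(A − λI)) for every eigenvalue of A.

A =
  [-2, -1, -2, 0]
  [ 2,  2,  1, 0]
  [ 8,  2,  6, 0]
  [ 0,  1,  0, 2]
λ = 2: alg = 4, geom = 2

Step 1 — factor the characteristic polynomial to read off the algebraic multiplicities:
  χ_A(x) = (x - 2)^4

Step 2 — compute geometric multiplicities via the rank-nullity identity g(λ) = n − rank(A − λI):
  rank(A − (2)·I) = 2, so dim ker(A − (2)·I) = n − 2 = 2

Summary:
  λ = 2: algebraic multiplicity = 4, geometric multiplicity = 2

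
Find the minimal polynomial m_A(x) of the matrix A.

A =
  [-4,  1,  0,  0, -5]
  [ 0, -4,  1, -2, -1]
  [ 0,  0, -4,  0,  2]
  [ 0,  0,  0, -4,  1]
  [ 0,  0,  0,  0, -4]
x^3 + 12*x^2 + 48*x + 64

The characteristic polynomial is χ_A(x) = (x + 4)^5, so the eigenvalues are known. The minimal polynomial is
  m_A(x) = Π_λ (x − λ)^{k_λ}
where k_λ is the size of the *largest* Jordan block for λ (equivalently, the smallest k with (A − λI)^k v = 0 for every generalised eigenvector v of λ).

  λ = -4: largest Jordan block has size 3, contributing (x + 4)^3

So m_A(x) = (x + 4)^3 = x^3 + 12*x^2 + 48*x + 64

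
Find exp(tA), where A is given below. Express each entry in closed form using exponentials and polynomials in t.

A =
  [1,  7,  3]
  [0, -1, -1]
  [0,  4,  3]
e^{tA} =
  [exp(t), -t^2*exp(t) + 7*t*exp(t), -t^2*exp(t)/2 + 3*t*exp(t)]
  [0, -2*t*exp(t) + exp(t), -t*exp(t)]
  [0, 4*t*exp(t), 2*t*exp(t) + exp(t)]

Strategy: write A = P · J · P⁻¹ where J is a Jordan canonical form, so e^{tA} = P · e^{tJ} · P⁻¹, and e^{tJ} can be computed block-by-block.

A has Jordan form
J =
  [1, 1, 0]
  [0, 1, 1]
  [0, 0, 1]
(up to reordering of blocks).

Per-block formulas:
  For a 3×3 Jordan block J_3(1): exp(t · J_3(1)) = e^(1t)·(I + t·N + (t^2/2)·N^2), where N is the 3×3 nilpotent shift.

After assembling e^{tJ} and conjugating by P, we get:

e^{tA} =
  [exp(t), -t^2*exp(t) + 7*t*exp(t), -t^2*exp(t)/2 + 3*t*exp(t)]
  [0, -2*t*exp(t) + exp(t), -t*exp(t)]
  [0, 4*t*exp(t), 2*t*exp(t) + exp(t)]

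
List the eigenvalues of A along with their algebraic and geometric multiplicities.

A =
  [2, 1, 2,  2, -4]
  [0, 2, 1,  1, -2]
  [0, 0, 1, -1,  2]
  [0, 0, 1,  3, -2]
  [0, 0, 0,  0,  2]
λ = 2: alg = 5, geom = 3

Step 1 — factor the characteristic polynomial to read off the algebraic multiplicities:
  χ_A(x) = (x - 2)^5

Step 2 — compute geometric multiplicities via the rank-nullity identity g(λ) = n − rank(A − λI):
  rank(A − (2)·I) = 2, so dim ker(A − (2)·I) = n − 2 = 3

Summary:
  λ = 2: algebraic multiplicity = 5, geometric multiplicity = 3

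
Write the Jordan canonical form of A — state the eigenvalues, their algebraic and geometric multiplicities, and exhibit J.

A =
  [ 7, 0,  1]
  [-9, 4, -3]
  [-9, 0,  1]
J_2(4) ⊕ J_1(4)

The characteristic polynomial is
  det(x·I − A) = x^3 - 12*x^2 + 48*x - 64 = (x - 4)^3

Eigenvalues and multiplicities (the geometric multiplicity of λ is n − rank(A − λI), which equals the number of Jordan blocks for λ):
  λ = 4: algebraic multiplicity = 3, geometric multiplicity = 2

Determining the block sizes for each eigenvalue:
  λ = 4: 2 blocks summing to 3 forces exactly one block of size 2 and the rest size 1 → block sizes [2, 1]

Assembling the blocks gives a Jordan form
J =
  [4, 1, 0]
  [0, 4, 0]
  [0, 0, 4]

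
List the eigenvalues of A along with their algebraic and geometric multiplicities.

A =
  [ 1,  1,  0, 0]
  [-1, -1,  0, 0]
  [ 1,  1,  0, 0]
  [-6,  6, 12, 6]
λ = 0: alg = 3, geom = 2; λ = 6: alg = 1, geom = 1

Step 1 — factor the characteristic polynomial to read off the algebraic multiplicities:
  χ_A(x) = x^3*(x - 6)

Step 2 — compute geometric multiplicities via the rank-nullity identity g(λ) = n − rank(A − λI):
  rank(A − (0)·I) = 2, so dim ker(A − (0)·I) = n − 2 = 2
  rank(A − (6)·I) = 3, so dim ker(A − (6)·I) = n − 3 = 1

Summary:
  λ = 0: algebraic multiplicity = 3, geometric multiplicity = 2
  λ = 6: algebraic multiplicity = 1, geometric multiplicity = 1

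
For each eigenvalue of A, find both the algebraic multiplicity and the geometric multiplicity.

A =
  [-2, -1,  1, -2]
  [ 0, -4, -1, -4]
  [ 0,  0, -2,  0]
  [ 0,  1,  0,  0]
λ = -2: alg = 4, geom = 2

Step 1 — factor the characteristic polynomial to read off the algebraic multiplicities:
  χ_A(x) = (x + 2)^4

Step 2 — compute geometric multiplicities via the rank-nullity identity g(λ) = n − rank(A − λI):
  rank(A − (-2)·I) = 2, so dim ker(A − (-2)·I) = n − 2 = 2

Summary:
  λ = -2: algebraic multiplicity = 4, geometric multiplicity = 2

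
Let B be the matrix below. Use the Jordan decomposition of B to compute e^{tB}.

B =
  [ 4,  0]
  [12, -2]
e^{tB} =
  [exp(4*t), 0]
  [2*exp(4*t) - 2*exp(-2*t), exp(-2*t)]

Strategy: write B = P · J · P⁻¹ where J is a Jordan canonical form, so e^{tB} = P · e^{tJ} · P⁻¹, and e^{tJ} can be computed block-by-block.

B has Jordan form
J =
  [-2, 0]
  [ 0, 4]
(up to reordering of blocks).

Per-block formulas:
  For a 1×1 block at λ = 4: exp(t · [4]) = [e^(4t)].
  For a 1×1 block at λ = -2: exp(t · [-2]) = [e^(-2t)].

After assembling e^{tJ} and conjugating by P, we get:

e^{tB} =
  [exp(4*t), 0]
  [2*exp(4*t) - 2*exp(-2*t), exp(-2*t)]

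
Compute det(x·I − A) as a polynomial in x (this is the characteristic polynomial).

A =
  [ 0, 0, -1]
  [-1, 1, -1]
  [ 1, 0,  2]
x^3 - 3*x^2 + 3*x - 1

Expanding det(x·I − A) (e.g. by cofactor expansion or by noting that A is similar to its Jordan form J, which has the same characteristic polynomial as A) gives
  χ_A(x) = x^3 - 3*x^2 + 3*x - 1
which factors as (x - 1)^3. The eigenvalues (with algebraic multiplicities) are λ = 1 with multiplicity 3.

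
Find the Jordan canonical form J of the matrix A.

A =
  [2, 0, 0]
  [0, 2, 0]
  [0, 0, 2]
J_1(2) ⊕ J_1(2) ⊕ J_1(2)

The characteristic polynomial is
  det(x·I − A) = x^3 - 6*x^2 + 12*x - 8 = (x - 2)^3

Eigenvalues and multiplicities (the geometric multiplicity of λ is n − rank(A − λI), which equals the number of Jordan blocks for λ):
  λ = 2: algebraic multiplicity = 3, geometric multiplicity = 3

Determining the block sizes for each eigenvalue:
  λ = 2: gm = am = 3, so every block has size 1 → block sizes [1, 1, 1]

Assembling the blocks gives a Jordan form
J =
  [2, 0, 0]
  [0, 2, 0]
  [0, 0, 2]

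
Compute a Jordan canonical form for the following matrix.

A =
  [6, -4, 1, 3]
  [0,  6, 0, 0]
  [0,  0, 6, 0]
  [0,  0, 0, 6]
J_2(6) ⊕ J_1(6) ⊕ J_1(6)

The characteristic polynomial is
  det(x·I − A) = x^4 - 24*x^3 + 216*x^2 - 864*x + 1296 = (x - 6)^4

Eigenvalues and multiplicities (the geometric multiplicity of λ is n − rank(A − λI), which equals the number of Jordan blocks for λ):
  λ = 6: algebraic multiplicity = 4, geometric multiplicity = 3

Determining the block sizes for each eigenvalue:
  λ = 6: 3 blocks summing to 4 forces exactly one block of size 2 and the rest size 1 → block sizes [2, 1, 1]

Assembling the blocks gives a Jordan form
J =
  [6, 1, 0, 0]
  [0, 6, 0, 0]
  [0, 0, 6, 0]
  [0, 0, 0, 6]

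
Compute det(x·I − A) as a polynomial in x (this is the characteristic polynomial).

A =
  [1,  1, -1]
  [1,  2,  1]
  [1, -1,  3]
x^3 - 6*x^2 + 12*x - 8

Expanding det(x·I − A) (e.g. by cofactor expansion or by noting that A is similar to its Jordan form J, which has the same characteristic polynomial as A) gives
  χ_A(x) = x^3 - 6*x^2 + 12*x - 8
which factors as (x - 2)^3. The eigenvalues (with algebraic multiplicities) are λ = 2 with multiplicity 3.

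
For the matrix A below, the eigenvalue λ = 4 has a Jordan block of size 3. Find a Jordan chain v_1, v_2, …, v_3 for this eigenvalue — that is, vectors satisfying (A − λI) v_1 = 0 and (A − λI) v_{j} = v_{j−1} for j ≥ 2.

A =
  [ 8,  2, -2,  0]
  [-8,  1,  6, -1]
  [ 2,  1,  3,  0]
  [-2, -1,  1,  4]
A Jordan chain for λ = 4 of length 3:
v_1 = (-4, 6, -2, 2)ᵀ
v_2 = (4, -8, 2, -2)ᵀ
v_3 = (1, 0, 0, 0)ᵀ

Let N = A − (4)·I. We want v_3 with N^3 v_3 = 0 but N^2 v_3 ≠ 0; then v_{j-1} := N · v_j for j = 3, …, 2.

Pick v_3 = (1, 0, 0, 0)ᵀ.
Then v_2 = N · v_3 = (4, -8, 2, -2)ᵀ.
Then v_1 = N · v_2 = (-4, 6, -2, 2)ᵀ.

Sanity check: (A − (4)·I) v_1 = (0, 0, 0, 0)ᵀ = 0. ✓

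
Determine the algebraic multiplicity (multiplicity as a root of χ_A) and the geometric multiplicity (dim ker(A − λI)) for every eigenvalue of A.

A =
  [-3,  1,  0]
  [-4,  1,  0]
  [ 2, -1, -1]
λ = -1: alg = 3, geom = 2

Step 1 — factor the characteristic polynomial to read off the algebraic multiplicities:
  χ_A(x) = (x + 1)^3

Step 2 — compute geometric multiplicities via the rank-nullity identity g(λ) = n − rank(A − λI):
  rank(A − (-1)·I) = 1, so dim ker(A − (-1)·I) = n − 1 = 2

Summary:
  λ = -1: algebraic multiplicity = 3, geometric multiplicity = 2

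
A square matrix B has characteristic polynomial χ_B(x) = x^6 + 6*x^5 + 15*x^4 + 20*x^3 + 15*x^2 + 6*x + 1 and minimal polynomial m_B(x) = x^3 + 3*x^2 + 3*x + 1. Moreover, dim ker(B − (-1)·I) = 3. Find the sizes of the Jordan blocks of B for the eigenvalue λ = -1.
Block sizes for λ = -1: [3, 2, 1]

Step 1 — from the characteristic polynomial, algebraic multiplicity of λ = -1 is 6. From dim ker(B − (-1)·I) = 3, there are exactly 3 Jordan blocks for λ = -1.
Step 2 — from the minimal polynomial, the factor (x + 1)^3 tells us the largest block for λ = -1 has size 3.
Step 3 — with total size 6, 3 blocks, and largest block 3, the block sizes (in nonincreasing order) are [3, 2, 1].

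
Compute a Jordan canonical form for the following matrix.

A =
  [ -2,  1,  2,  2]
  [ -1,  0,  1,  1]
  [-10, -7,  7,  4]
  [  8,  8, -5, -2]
J_3(0) ⊕ J_1(3)

The characteristic polynomial is
  det(x·I − A) = x^4 - 3*x^3 = x^3*(x - 3)

Eigenvalues and multiplicities (the geometric multiplicity of λ is n − rank(A − λI), which equals the number of Jordan blocks for λ):
  λ = 0: algebraic multiplicity = 3, geometric multiplicity = 1
  λ = 3: algebraic multiplicity = 1, geometric multiplicity = 1

Determining the block sizes for each eigenvalue:
  λ = 0: one block (gm = 1), so the single block has size am = 3 → block sizes [3]
  λ = 3: one block (gm = 1), so the single block has size am = 1 → block sizes [1]

Assembling the blocks gives a Jordan form
J =
  [0, 1, 0, 0]
  [0, 0, 1, 0]
  [0, 0, 0, 0]
  [0, 0, 0, 3]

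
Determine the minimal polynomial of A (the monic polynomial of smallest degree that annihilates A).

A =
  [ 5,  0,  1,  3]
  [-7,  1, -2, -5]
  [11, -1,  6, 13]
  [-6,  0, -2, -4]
x^3 - 6*x^2 + 12*x - 8

The characteristic polynomial is χ_A(x) = (x - 2)^4, so the eigenvalues are known. The minimal polynomial is
  m_A(x) = Π_λ (x − λ)^{k_λ}
where k_λ is the size of the *largest* Jordan block for λ (equivalently, the smallest k with (A − λI)^k v = 0 for every generalised eigenvector v of λ).

  λ = 2: largest Jordan block has size 3, contributing (x − 2)^3

So m_A(x) = (x - 2)^3 = x^3 - 6*x^2 + 12*x - 8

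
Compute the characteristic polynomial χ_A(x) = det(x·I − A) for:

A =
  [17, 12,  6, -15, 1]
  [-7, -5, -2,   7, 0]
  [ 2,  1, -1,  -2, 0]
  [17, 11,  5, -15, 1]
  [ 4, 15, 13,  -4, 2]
x^5 + 2*x^4 - 8*x^3 - 16*x^2 + 16*x + 32

Expanding det(x·I − A) (e.g. by cofactor expansion or by noting that A is similar to its Jordan form J, which has the same characteristic polynomial as A) gives
  χ_A(x) = x^5 + 2*x^4 - 8*x^3 - 16*x^2 + 16*x + 32
which factors as (x - 2)^2*(x + 2)^3. The eigenvalues (with algebraic multiplicities) are λ = -2 with multiplicity 3, λ = 2 with multiplicity 2.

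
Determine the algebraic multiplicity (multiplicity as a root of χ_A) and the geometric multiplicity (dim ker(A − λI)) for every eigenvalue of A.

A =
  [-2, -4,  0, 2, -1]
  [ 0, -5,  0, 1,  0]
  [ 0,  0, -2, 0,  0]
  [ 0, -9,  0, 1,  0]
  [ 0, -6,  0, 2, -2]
λ = -2: alg = 5, geom = 3

Step 1 — factor the characteristic polynomial to read off the algebraic multiplicities:
  χ_A(x) = (x + 2)^5

Step 2 — compute geometric multiplicities via the rank-nullity identity g(λ) = n − rank(A − λI):
  rank(A − (-2)·I) = 2, so dim ker(A − (-2)·I) = n − 2 = 3

Summary:
  λ = -2: algebraic multiplicity = 5, geometric multiplicity = 3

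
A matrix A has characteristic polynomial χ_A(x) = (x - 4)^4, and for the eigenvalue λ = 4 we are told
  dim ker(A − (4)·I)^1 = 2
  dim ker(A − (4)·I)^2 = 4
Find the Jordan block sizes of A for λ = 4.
Block sizes for λ = 4: [2, 2]

From the dimensions of kernels of powers, the number of Jordan blocks of size at least j is d_j − d_{j−1} where d_j = dim ker(N^j) (with d_0 = 0). Computing the differences gives [2, 2].
The number of blocks of size exactly k is (#blocks of size ≥ k) − (#blocks of size ≥ k + 1), so the partition is: 2 block(s) of size 2.
In nonincreasing order the block sizes are [2, 2].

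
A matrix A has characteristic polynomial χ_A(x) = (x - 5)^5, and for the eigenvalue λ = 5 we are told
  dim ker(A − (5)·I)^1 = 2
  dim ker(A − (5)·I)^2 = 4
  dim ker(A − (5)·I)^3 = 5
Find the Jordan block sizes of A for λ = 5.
Block sizes for λ = 5: [3, 2]

From the dimensions of kernels of powers, the number of Jordan blocks of size at least j is d_j − d_{j−1} where d_j = dim ker(N^j) (with d_0 = 0). Computing the differences gives [2, 2, 1].
The number of blocks of size exactly k is (#blocks of size ≥ k) − (#blocks of size ≥ k + 1), so the partition is: 1 block(s) of size 2, 1 block(s) of size 3.
In nonincreasing order the block sizes are [3, 2].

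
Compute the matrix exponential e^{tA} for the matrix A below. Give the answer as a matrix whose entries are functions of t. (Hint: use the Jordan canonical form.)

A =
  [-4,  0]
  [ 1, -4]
e^{tA} =
  [exp(-4*t), 0]
  [t*exp(-4*t), exp(-4*t)]

Strategy: write A = P · J · P⁻¹ where J is a Jordan canonical form, so e^{tA} = P · e^{tJ} · P⁻¹, and e^{tJ} can be computed block-by-block.

A has Jordan form
J =
  [-4,  1]
  [ 0, -4]
(up to reordering of blocks).

Per-block formulas:
  For a 2×2 Jordan block J_2(-4): exp(t · J_2(-4)) = e^(-4t)·(I + t·N), where N is the 2×2 nilpotent shift.

After assembling e^{tJ} and conjugating by P, we get:

e^{tA} =
  [exp(-4*t), 0]
  [t*exp(-4*t), exp(-4*t)]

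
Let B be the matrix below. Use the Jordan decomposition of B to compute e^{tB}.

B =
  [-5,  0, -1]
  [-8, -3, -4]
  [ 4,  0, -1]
e^{tB} =
  [-2*t*exp(-3*t) + exp(-3*t), 0, -t*exp(-3*t)]
  [-8*t*exp(-3*t), exp(-3*t), -4*t*exp(-3*t)]
  [4*t*exp(-3*t), 0, 2*t*exp(-3*t) + exp(-3*t)]

Strategy: write B = P · J · P⁻¹ where J is a Jordan canonical form, so e^{tB} = P · e^{tJ} · P⁻¹, and e^{tJ} can be computed block-by-block.

B has Jordan form
J =
  [-3,  1,  0]
  [ 0, -3,  0]
  [ 0,  0, -3]
(up to reordering of blocks).

Per-block formulas:
  For a 1×1 block at λ = -3: exp(t · [-3]) = [e^(-3t)].
  For a 2×2 Jordan block J_2(-3): exp(t · J_2(-3)) = e^(-3t)·(I + t·N), where N is the 2×2 nilpotent shift.

After assembling e^{tJ} and conjugating by P, we get:

e^{tB} =
  [-2*t*exp(-3*t) + exp(-3*t), 0, -t*exp(-3*t)]
  [-8*t*exp(-3*t), exp(-3*t), -4*t*exp(-3*t)]
  [4*t*exp(-3*t), 0, 2*t*exp(-3*t) + exp(-3*t)]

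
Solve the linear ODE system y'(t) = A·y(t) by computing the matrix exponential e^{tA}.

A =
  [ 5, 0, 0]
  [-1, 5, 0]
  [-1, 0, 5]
e^{tA} =
  [exp(5*t), 0, 0]
  [-t*exp(5*t), exp(5*t), 0]
  [-t*exp(5*t), 0, exp(5*t)]

Strategy: write A = P · J · P⁻¹ where J is a Jordan canonical form, so e^{tA} = P · e^{tJ} · P⁻¹, and e^{tJ} can be computed block-by-block.

A has Jordan form
J =
  [5, 1, 0]
  [0, 5, 0]
  [0, 0, 5]
(up to reordering of blocks).

Per-block formulas:
  For a 1×1 block at λ = 5: exp(t · [5]) = [e^(5t)].
  For a 2×2 Jordan block J_2(5): exp(t · J_2(5)) = e^(5t)·(I + t·N), where N is the 2×2 nilpotent shift.

After assembling e^{tJ} and conjugating by P, we get:

e^{tA} =
  [exp(5*t), 0, 0]
  [-t*exp(5*t), exp(5*t), 0]
  [-t*exp(5*t), 0, exp(5*t)]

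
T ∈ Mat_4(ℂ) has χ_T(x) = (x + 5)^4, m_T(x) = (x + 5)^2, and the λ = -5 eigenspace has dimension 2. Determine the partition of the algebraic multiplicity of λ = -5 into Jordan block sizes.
Block sizes for λ = -5: [2, 2]

Step 1 — from the characteristic polynomial, algebraic multiplicity of λ = -5 is 4. From dim ker(T − (-5)·I) = 2, there are exactly 2 Jordan blocks for λ = -5.
Step 2 — from the minimal polynomial, the factor (x + 5)^2 tells us the largest block for λ = -5 has size 2.
Step 3 — with total size 4, 2 blocks, and largest block 2, the block sizes (in nonincreasing order) are [2, 2].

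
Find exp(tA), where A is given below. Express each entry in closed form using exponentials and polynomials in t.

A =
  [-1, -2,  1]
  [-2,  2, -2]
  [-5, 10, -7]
e^{tA} =
  [t*exp(-2*t) + exp(-2*t), -2*t*exp(-2*t), t*exp(-2*t)]
  [-2*t*exp(-2*t), 4*t*exp(-2*t) + exp(-2*t), -2*t*exp(-2*t)]
  [-5*t*exp(-2*t), 10*t*exp(-2*t), -5*t*exp(-2*t) + exp(-2*t)]

Strategy: write A = P · J · P⁻¹ where J is a Jordan canonical form, so e^{tA} = P · e^{tJ} · P⁻¹, and e^{tJ} can be computed block-by-block.

A has Jordan form
J =
  [-2,  1,  0]
  [ 0, -2,  0]
  [ 0,  0, -2]
(up to reordering of blocks).

Per-block formulas:
  For a 1×1 block at λ = -2: exp(t · [-2]) = [e^(-2t)].
  For a 2×2 Jordan block J_2(-2): exp(t · J_2(-2)) = e^(-2t)·(I + t·N), where N is the 2×2 nilpotent shift.

After assembling e^{tJ} and conjugating by P, we get:

e^{tA} =
  [t*exp(-2*t) + exp(-2*t), -2*t*exp(-2*t), t*exp(-2*t)]
  [-2*t*exp(-2*t), 4*t*exp(-2*t) + exp(-2*t), -2*t*exp(-2*t)]
  [-5*t*exp(-2*t), 10*t*exp(-2*t), -5*t*exp(-2*t) + exp(-2*t)]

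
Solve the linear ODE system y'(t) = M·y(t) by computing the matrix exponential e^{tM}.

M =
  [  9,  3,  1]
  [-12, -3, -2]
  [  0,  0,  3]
e^{tM} =
  [6*t*exp(3*t) + exp(3*t), 3*t*exp(3*t), t*exp(3*t)]
  [-12*t*exp(3*t), -6*t*exp(3*t) + exp(3*t), -2*t*exp(3*t)]
  [0, 0, exp(3*t)]

Strategy: write M = P · J · P⁻¹ where J is a Jordan canonical form, so e^{tM} = P · e^{tJ} · P⁻¹, and e^{tJ} can be computed block-by-block.

M has Jordan form
J =
  [3, 1, 0]
  [0, 3, 0]
  [0, 0, 3]
(up to reordering of blocks).

Per-block formulas:
  For a 1×1 block at λ = 3: exp(t · [3]) = [e^(3t)].
  For a 2×2 Jordan block J_2(3): exp(t · J_2(3)) = e^(3t)·(I + t·N), where N is the 2×2 nilpotent shift.

After assembling e^{tJ} and conjugating by P, we get:

e^{tM} =
  [6*t*exp(3*t) + exp(3*t), 3*t*exp(3*t), t*exp(3*t)]
  [-12*t*exp(3*t), -6*t*exp(3*t) + exp(3*t), -2*t*exp(3*t)]
  [0, 0, exp(3*t)]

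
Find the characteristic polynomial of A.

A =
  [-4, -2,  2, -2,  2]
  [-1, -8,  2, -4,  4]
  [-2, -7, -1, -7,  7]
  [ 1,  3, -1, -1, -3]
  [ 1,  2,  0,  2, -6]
x^5 + 20*x^4 + 160*x^3 + 640*x^2 + 1280*x + 1024

Expanding det(x·I − A) (e.g. by cofactor expansion or by noting that A is similar to its Jordan form J, which has the same characteristic polynomial as A) gives
  χ_A(x) = x^5 + 20*x^4 + 160*x^3 + 640*x^2 + 1280*x + 1024
which factors as (x + 4)^5. The eigenvalues (with algebraic multiplicities) are λ = -4 with multiplicity 5.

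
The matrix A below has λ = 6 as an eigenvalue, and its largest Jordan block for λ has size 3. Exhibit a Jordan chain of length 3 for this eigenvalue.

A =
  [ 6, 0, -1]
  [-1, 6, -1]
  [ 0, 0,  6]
A Jordan chain for λ = 6 of length 3:
v_1 = (0, 1, 0)ᵀ
v_2 = (-1, -1, 0)ᵀ
v_3 = (0, 0, 1)ᵀ

Let N = A − (6)·I. We want v_3 with N^3 v_3 = 0 but N^2 v_3 ≠ 0; then v_{j-1} := N · v_j for j = 3, …, 2.

Pick v_3 = (0, 0, 1)ᵀ.
Then v_2 = N · v_3 = (-1, -1, 0)ᵀ.
Then v_1 = N · v_2 = (0, 1, 0)ᵀ.

Sanity check: (A − (6)·I) v_1 = (0, 0, 0)ᵀ = 0. ✓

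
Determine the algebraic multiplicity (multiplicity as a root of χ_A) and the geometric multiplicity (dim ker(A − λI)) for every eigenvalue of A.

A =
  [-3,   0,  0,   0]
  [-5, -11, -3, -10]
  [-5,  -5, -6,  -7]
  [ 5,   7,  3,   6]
λ = -4: alg = 2, geom = 1; λ = -3: alg = 2, geom = 2

Step 1 — factor the characteristic polynomial to read off the algebraic multiplicities:
  χ_A(x) = (x + 3)^2*(x + 4)^2

Step 2 — compute geometric multiplicities via the rank-nullity identity g(λ) = n − rank(A − λI):
  rank(A − (-4)·I) = 3, so dim ker(A − (-4)·I) = n − 3 = 1
  rank(A − (-3)·I) = 2, so dim ker(A − (-3)·I) = n − 2 = 2

Summary:
  λ = -4: algebraic multiplicity = 2, geometric multiplicity = 1
  λ = -3: algebraic multiplicity = 2, geometric multiplicity = 2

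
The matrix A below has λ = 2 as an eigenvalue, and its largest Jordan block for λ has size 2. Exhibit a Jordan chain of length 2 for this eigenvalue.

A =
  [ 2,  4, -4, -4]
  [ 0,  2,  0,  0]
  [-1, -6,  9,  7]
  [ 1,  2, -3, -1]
A Jordan chain for λ = 2 of length 2:
v_1 = (0, 0, -1, 1)ᵀ
v_2 = (1, 0, 0, 0)ᵀ

Let N = A − (2)·I. We want v_2 with N^2 v_2 = 0 but N^1 v_2 ≠ 0; then v_{j-1} := N · v_j for j = 2, …, 2.

Pick v_2 = (1, 0, 0, 0)ᵀ.
Then v_1 = N · v_2 = (0, 0, -1, 1)ᵀ.

Sanity check: (A − (2)·I) v_1 = (0, 0, 0, 0)ᵀ = 0. ✓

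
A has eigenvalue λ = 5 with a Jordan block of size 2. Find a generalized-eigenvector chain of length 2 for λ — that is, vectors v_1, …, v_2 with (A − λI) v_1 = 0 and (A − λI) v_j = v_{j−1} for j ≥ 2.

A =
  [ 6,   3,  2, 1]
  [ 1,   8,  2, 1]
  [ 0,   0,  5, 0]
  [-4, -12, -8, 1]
A Jordan chain for λ = 5 of length 2:
v_1 = (1, 1, 0, -4)ᵀ
v_2 = (1, 0, 0, 0)ᵀ

Let N = A − (5)·I. We want v_2 with N^2 v_2 = 0 but N^1 v_2 ≠ 0; then v_{j-1} := N · v_j for j = 2, …, 2.

Pick v_2 = (1, 0, 0, 0)ᵀ.
Then v_1 = N · v_2 = (1, 1, 0, -4)ᵀ.

Sanity check: (A − (5)·I) v_1 = (0, 0, 0, 0)ᵀ = 0. ✓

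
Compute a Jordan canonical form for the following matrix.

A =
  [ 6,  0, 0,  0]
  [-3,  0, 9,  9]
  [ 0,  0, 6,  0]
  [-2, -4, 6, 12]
J_2(6) ⊕ J_1(6) ⊕ J_1(6)

The characteristic polynomial is
  det(x·I − A) = x^4 - 24*x^3 + 216*x^2 - 864*x + 1296 = (x - 6)^4

Eigenvalues and multiplicities (the geometric multiplicity of λ is n − rank(A − λI), which equals the number of Jordan blocks for λ):
  λ = 6: algebraic multiplicity = 4, geometric multiplicity = 3

Determining the block sizes for each eigenvalue:
  λ = 6: 3 blocks summing to 4 forces exactly one block of size 2 and the rest size 1 → block sizes [2, 1, 1]

Assembling the blocks gives a Jordan form
J =
  [6, 1, 0, 0]
  [0, 6, 0, 0]
  [0, 0, 6, 0]
  [0, 0, 0, 6]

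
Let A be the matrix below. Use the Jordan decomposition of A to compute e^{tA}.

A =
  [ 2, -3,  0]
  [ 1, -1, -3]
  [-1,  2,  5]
e^{tA} =
  [-3*t^2*exp(2*t)/2 + exp(2*t), 9*t^2*exp(2*t)/2 - 3*t*exp(2*t), 9*t^2*exp(2*t)/2]
  [t*exp(2*t), -3*t*exp(2*t) + exp(2*t), -3*t*exp(2*t)]
  [-t^2*exp(2*t)/2 - t*exp(2*t), 3*t^2*exp(2*t)/2 + 2*t*exp(2*t), 3*t^2*exp(2*t)/2 + 3*t*exp(2*t) + exp(2*t)]

Strategy: write A = P · J · P⁻¹ where J is a Jordan canonical form, so e^{tA} = P · e^{tJ} · P⁻¹, and e^{tJ} can be computed block-by-block.

A has Jordan form
J =
  [2, 1, 0]
  [0, 2, 1]
  [0, 0, 2]
(up to reordering of blocks).

Per-block formulas:
  For a 3×3 Jordan block J_3(2): exp(t · J_3(2)) = e^(2t)·(I + t·N + (t^2/2)·N^2), where N is the 3×3 nilpotent shift.

After assembling e^{tJ} and conjugating by P, we get:

e^{tA} =
  [-3*t^2*exp(2*t)/2 + exp(2*t), 9*t^2*exp(2*t)/2 - 3*t*exp(2*t), 9*t^2*exp(2*t)/2]
  [t*exp(2*t), -3*t*exp(2*t) + exp(2*t), -3*t*exp(2*t)]
  [-t^2*exp(2*t)/2 - t*exp(2*t), 3*t^2*exp(2*t)/2 + 2*t*exp(2*t), 3*t^2*exp(2*t)/2 + 3*t*exp(2*t) + exp(2*t)]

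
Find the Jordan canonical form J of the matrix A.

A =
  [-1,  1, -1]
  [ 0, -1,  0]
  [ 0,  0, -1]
J_2(-1) ⊕ J_1(-1)

The characteristic polynomial is
  det(x·I − A) = x^3 + 3*x^2 + 3*x + 1 = (x + 1)^3

Eigenvalues and multiplicities (the geometric multiplicity of λ is n − rank(A − λI), which equals the number of Jordan blocks for λ):
  λ = -1: algebraic multiplicity = 3, geometric multiplicity = 2

Determining the block sizes for each eigenvalue:
  λ = -1: 2 blocks summing to 3 forces exactly one block of size 2 and the rest size 1 → block sizes [2, 1]

Assembling the blocks gives a Jordan form
J =
  [-1,  1,  0]
  [ 0, -1,  0]
  [ 0,  0, -1]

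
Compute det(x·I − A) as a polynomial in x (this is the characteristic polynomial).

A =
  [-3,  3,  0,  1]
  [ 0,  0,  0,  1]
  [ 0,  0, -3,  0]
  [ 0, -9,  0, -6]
x^4 + 12*x^3 + 54*x^2 + 108*x + 81

Expanding det(x·I − A) (e.g. by cofactor expansion or by noting that A is similar to its Jordan form J, which has the same characteristic polynomial as A) gives
  χ_A(x) = x^4 + 12*x^3 + 54*x^2 + 108*x + 81
which factors as (x + 3)^4. The eigenvalues (with algebraic multiplicities) are λ = -3 with multiplicity 4.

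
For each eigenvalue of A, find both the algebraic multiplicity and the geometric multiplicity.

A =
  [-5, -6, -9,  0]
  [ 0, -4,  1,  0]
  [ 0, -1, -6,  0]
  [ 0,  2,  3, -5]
λ = -5: alg = 4, geom = 2

Step 1 — factor the characteristic polynomial to read off the algebraic multiplicities:
  χ_A(x) = (x + 5)^4

Step 2 — compute geometric multiplicities via the rank-nullity identity g(λ) = n − rank(A − λI):
  rank(A − (-5)·I) = 2, so dim ker(A − (-5)·I) = n − 2 = 2

Summary:
  λ = -5: algebraic multiplicity = 4, geometric multiplicity = 2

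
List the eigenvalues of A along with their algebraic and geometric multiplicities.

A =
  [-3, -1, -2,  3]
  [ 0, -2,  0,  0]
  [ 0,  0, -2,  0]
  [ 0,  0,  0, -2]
λ = -3: alg = 1, geom = 1; λ = -2: alg = 3, geom = 3

Step 1 — factor the characteristic polynomial to read off the algebraic multiplicities:
  χ_A(x) = (x + 2)^3*(x + 3)

Step 2 — compute geometric multiplicities via the rank-nullity identity g(λ) = n − rank(A − λI):
  rank(A − (-3)·I) = 3, so dim ker(A − (-3)·I) = n − 3 = 1
  rank(A − (-2)·I) = 1, so dim ker(A − (-2)·I) = n − 1 = 3

Summary:
  λ = -3: algebraic multiplicity = 1, geometric multiplicity = 1
  λ = -2: algebraic multiplicity = 3, geometric multiplicity = 3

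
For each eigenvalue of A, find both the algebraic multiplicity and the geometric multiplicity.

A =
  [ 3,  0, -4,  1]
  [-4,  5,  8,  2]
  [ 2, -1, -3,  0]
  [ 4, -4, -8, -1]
λ = 1: alg = 4, geom = 2

Step 1 — factor the characteristic polynomial to read off the algebraic multiplicities:
  χ_A(x) = (x - 1)^4

Step 2 — compute geometric multiplicities via the rank-nullity identity g(λ) = n − rank(A − λI):
  rank(A − (1)·I) = 2, so dim ker(A − (1)·I) = n − 2 = 2

Summary:
  λ = 1: algebraic multiplicity = 4, geometric multiplicity = 2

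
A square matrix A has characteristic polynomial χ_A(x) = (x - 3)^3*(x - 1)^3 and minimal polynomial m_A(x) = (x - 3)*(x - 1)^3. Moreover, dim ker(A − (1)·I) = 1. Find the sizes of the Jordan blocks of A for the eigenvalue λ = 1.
Block sizes for λ = 1: [3]

Step 1 — from the characteristic polynomial, algebraic multiplicity of λ = 1 is 3. From dim ker(A − (1)·I) = 1, there are exactly 1 Jordan blocks for λ = 1.
Step 2 — from the minimal polynomial, the factor (x − 1)^3 tells us the largest block for λ = 1 has size 3.
Step 3 — with total size 3, 1 blocks, and largest block 3, the block sizes (in nonincreasing order) are [3].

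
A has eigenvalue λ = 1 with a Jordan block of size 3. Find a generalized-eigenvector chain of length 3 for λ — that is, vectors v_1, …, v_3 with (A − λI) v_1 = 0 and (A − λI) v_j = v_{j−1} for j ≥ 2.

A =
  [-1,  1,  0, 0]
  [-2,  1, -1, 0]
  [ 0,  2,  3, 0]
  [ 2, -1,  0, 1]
A Jordan chain for λ = 1 of length 3:
v_1 = (2, 4, -4, -2)ᵀ
v_2 = (-2, -2, 0, 2)ᵀ
v_3 = (1, 0, 0, 0)ᵀ

Let N = A − (1)·I. We want v_3 with N^3 v_3 = 0 but N^2 v_3 ≠ 0; then v_{j-1} := N · v_j for j = 3, …, 2.

Pick v_3 = (1, 0, 0, 0)ᵀ.
Then v_2 = N · v_3 = (-2, -2, 0, 2)ᵀ.
Then v_1 = N · v_2 = (2, 4, -4, -2)ᵀ.

Sanity check: (A − (1)·I) v_1 = (0, 0, 0, 0)ᵀ = 0. ✓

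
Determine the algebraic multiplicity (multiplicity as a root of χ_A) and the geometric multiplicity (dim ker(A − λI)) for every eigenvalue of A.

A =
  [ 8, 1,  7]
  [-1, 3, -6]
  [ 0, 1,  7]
λ = 6: alg = 3, geom = 1

Step 1 — factor the characteristic polynomial to read off the algebraic multiplicities:
  χ_A(x) = (x - 6)^3

Step 2 — compute geometric multiplicities via the rank-nullity identity g(λ) = n − rank(A − λI):
  rank(A − (6)·I) = 2, so dim ker(A − (6)·I) = n − 2 = 1

Summary:
  λ = 6: algebraic multiplicity = 3, geometric multiplicity = 1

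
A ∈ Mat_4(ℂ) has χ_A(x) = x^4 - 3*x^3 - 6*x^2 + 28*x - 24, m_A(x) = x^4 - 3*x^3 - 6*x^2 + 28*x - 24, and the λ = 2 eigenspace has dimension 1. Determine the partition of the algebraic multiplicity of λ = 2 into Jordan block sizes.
Block sizes for λ = 2: [3]

Step 1 — from the characteristic polynomial, algebraic multiplicity of λ = 2 is 3. From dim ker(A − (2)·I) = 1, there are exactly 1 Jordan blocks for λ = 2.
Step 2 — from the minimal polynomial, the factor (x − 2)^3 tells us the largest block for λ = 2 has size 3.
Step 3 — with total size 3, 1 blocks, and largest block 3, the block sizes (in nonincreasing order) are [3].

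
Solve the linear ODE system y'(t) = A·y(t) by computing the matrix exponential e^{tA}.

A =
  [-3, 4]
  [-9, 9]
e^{tA} =
  [-6*t*exp(3*t) + exp(3*t), 4*t*exp(3*t)]
  [-9*t*exp(3*t), 6*t*exp(3*t) + exp(3*t)]

Strategy: write A = P · J · P⁻¹ where J is a Jordan canonical form, so e^{tA} = P · e^{tJ} · P⁻¹, and e^{tJ} can be computed block-by-block.

A has Jordan form
J =
  [3, 1]
  [0, 3]
(up to reordering of blocks).

Per-block formulas:
  For a 2×2 Jordan block J_2(3): exp(t · J_2(3)) = e^(3t)·(I + t·N), where N is the 2×2 nilpotent shift.

After assembling e^{tJ} and conjugating by P, we get:

e^{tA} =
  [-6*t*exp(3*t) + exp(3*t), 4*t*exp(3*t)]
  [-9*t*exp(3*t), 6*t*exp(3*t) + exp(3*t)]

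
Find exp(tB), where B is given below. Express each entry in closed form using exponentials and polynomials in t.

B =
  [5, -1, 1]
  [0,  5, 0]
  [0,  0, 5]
e^{tB} =
  [exp(5*t), -t*exp(5*t), t*exp(5*t)]
  [0, exp(5*t), 0]
  [0, 0, exp(5*t)]

Strategy: write B = P · J · P⁻¹ where J is a Jordan canonical form, so e^{tB} = P · e^{tJ} · P⁻¹, and e^{tJ} can be computed block-by-block.

B has Jordan form
J =
  [5, 1, 0]
  [0, 5, 0]
  [0, 0, 5]
(up to reordering of blocks).

Per-block formulas:
  For a 1×1 block at λ = 5: exp(t · [5]) = [e^(5t)].
  For a 2×2 Jordan block J_2(5): exp(t · J_2(5)) = e^(5t)·(I + t·N), where N is the 2×2 nilpotent shift.

After assembling e^{tJ} and conjugating by P, we get:

e^{tB} =
  [exp(5*t), -t*exp(5*t), t*exp(5*t)]
  [0, exp(5*t), 0]
  [0, 0, exp(5*t)]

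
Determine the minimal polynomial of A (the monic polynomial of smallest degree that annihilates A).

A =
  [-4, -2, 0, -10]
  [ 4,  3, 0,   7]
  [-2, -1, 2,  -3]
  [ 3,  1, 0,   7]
x^3 - 6*x^2 + 12*x - 8

The characteristic polynomial is χ_A(x) = (x - 2)^4, so the eigenvalues are known. The minimal polynomial is
  m_A(x) = Π_λ (x − λ)^{k_λ}
where k_λ is the size of the *largest* Jordan block for λ (equivalently, the smallest k with (A − λI)^k v = 0 for every generalised eigenvector v of λ).

  λ = 2: largest Jordan block has size 3, contributing (x − 2)^3

So m_A(x) = (x - 2)^3 = x^3 - 6*x^2 + 12*x - 8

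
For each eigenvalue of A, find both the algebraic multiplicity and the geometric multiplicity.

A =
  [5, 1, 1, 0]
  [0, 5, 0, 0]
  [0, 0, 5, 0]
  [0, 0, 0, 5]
λ = 5: alg = 4, geom = 3

Step 1 — factor the characteristic polynomial to read off the algebraic multiplicities:
  χ_A(x) = (x - 5)^4

Step 2 — compute geometric multiplicities via the rank-nullity identity g(λ) = n − rank(A − λI):
  rank(A − (5)·I) = 1, so dim ker(A − (5)·I) = n − 1 = 3

Summary:
  λ = 5: algebraic multiplicity = 4, geometric multiplicity = 3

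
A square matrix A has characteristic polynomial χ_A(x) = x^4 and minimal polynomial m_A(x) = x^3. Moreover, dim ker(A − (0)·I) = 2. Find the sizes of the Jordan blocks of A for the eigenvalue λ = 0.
Block sizes for λ = 0: [3, 1]

Step 1 — from the characteristic polynomial, algebraic multiplicity of λ = 0 is 4. From dim ker(A − (0)·I) = 2, there are exactly 2 Jordan blocks for λ = 0.
Step 2 — from the minimal polynomial, the factor (x − 0)^3 tells us the largest block for λ = 0 has size 3.
Step 3 — with total size 4, 2 blocks, and largest block 3, the block sizes (in nonincreasing order) are [3, 1].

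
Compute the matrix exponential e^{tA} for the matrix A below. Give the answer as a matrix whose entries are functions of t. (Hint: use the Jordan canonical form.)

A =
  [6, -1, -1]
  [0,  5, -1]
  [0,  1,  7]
e^{tA} =
  [exp(6*t), -t*exp(6*t), -t*exp(6*t)]
  [0, -t*exp(6*t) + exp(6*t), -t*exp(6*t)]
  [0, t*exp(6*t), t*exp(6*t) + exp(6*t)]

Strategy: write A = P · J · P⁻¹ where J is a Jordan canonical form, so e^{tA} = P · e^{tJ} · P⁻¹, and e^{tJ} can be computed block-by-block.

A has Jordan form
J =
  [6, 1, 0]
  [0, 6, 0]
  [0, 0, 6]
(up to reordering of blocks).

Per-block formulas:
  For a 1×1 block at λ = 6: exp(t · [6]) = [e^(6t)].
  For a 2×2 Jordan block J_2(6): exp(t · J_2(6)) = e^(6t)·(I + t·N), where N is the 2×2 nilpotent shift.

After assembling e^{tJ} and conjugating by P, we get:

e^{tA} =
  [exp(6*t), -t*exp(6*t), -t*exp(6*t)]
  [0, -t*exp(6*t) + exp(6*t), -t*exp(6*t)]
  [0, t*exp(6*t), t*exp(6*t) + exp(6*t)]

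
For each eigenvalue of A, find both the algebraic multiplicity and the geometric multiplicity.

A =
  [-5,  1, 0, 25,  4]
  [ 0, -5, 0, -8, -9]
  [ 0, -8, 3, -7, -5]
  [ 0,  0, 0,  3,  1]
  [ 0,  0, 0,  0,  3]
λ = -5: alg = 2, geom = 1; λ = 3: alg = 3, geom = 1

Step 1 — factor the characteristic polynomial to read off the algebraic multiplicities:
  χ_A(x) = (x - 3)^3*(x + 5)^2

Step 2 — compute geometric multiplicities via the rank-nullity identity g(λ) = n − rank(A − λI):
  rank(A − (-5)·I) = 4, so dim ker(A − (-5)·I) = n − 4 = 1
  rank(A − (3)·I) = 4, so dim ker(A − (3)·I) = n − 4 = 1

Summary:
  λ = -5: algebraic multiplicity = 2, geometric multiplicity = 1
  λ = 3: algebraic multiplicity = 3, geometric multiplicity = 1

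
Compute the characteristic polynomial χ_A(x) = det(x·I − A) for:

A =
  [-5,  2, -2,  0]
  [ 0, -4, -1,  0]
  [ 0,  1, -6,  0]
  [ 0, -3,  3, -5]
x^4 + 20*x^3 + 150*x^2 + 500*x + 625

Expanding det(x·I − A) (e.g. by cofactor expansion or by noting that A is similar to its Jordan form J, which has the same characteristic polynomial as A) gives
  χ_A(x) = x^4 + 20*x^3 + 150*x^2 + 500*x + 625
which factors as (x + 5)^4. The eigenvalues (with algebraic multiplicities) are λ = -5 with multiplicity 4.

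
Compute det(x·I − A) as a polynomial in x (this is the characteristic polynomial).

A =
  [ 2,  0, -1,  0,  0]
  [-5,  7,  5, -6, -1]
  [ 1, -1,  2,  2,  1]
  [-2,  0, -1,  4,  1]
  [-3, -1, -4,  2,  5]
x^5 - 20*x^4 + 160*x^3 - 640*x^2 + 1280*x - 1024

Expanding det(x·I − A) (e.g. by cofactor expansion or by noting that A is similar to its Jordan form J, which has the same characteristic polynomial as A) gives
  χ_A(x) = x^5 - 20*x^4 + 160*x^3 - 640*x^2 + 1280*x - 1024
which factors as (x - 4)^5. The eigenvalues (with algebraic multiplicities) are λ = 4 with multiplicity 5.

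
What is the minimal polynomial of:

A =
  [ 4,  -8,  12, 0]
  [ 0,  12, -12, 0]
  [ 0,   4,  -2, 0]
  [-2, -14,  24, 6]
x^2 - 10*x + 24

The characteristic polynomial is χ_A(x) = (x - 6)^2*(x - 4)^2, so the eigenvalues are known. The minimal polynomial is
  m_A(x) = Π_λ (x − λ)^{k_λ}
where k_λ is the size of the *largest* Jordan block for λ (equivalently, the smallest k with (A − λI)^k v = 0 for every generalised eigenvector v of λ).

  λ = 4: largest Jordan block has size 1, contributing (x − 4)
  λ = 6: largest Jordan block has size 1, contributing (x − 6)

So m_A(x) = (x - 6)*(x - 4) = x^2 - 10*x + 24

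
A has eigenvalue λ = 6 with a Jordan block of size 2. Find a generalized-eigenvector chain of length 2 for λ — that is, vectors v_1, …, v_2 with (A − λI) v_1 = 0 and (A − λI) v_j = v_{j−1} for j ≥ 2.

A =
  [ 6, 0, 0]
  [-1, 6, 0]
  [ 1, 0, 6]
A Jordan chain for λ = 6 of length 2:
v_1 = (0, -1, 1)ᵀ
v_2 = (1, 0, 0)ᵀ

Let N = A − (6)·I. We want v_2 with N^2 v_2 = 0 but N^1 v_2 ≠ 0; then v_{j-1} := N · v_j for j = 2, …, 2.

Pick v_2 = (1, 0, 0)ᵀ.
Then v_1 = N · v_2 = (0, -1, 1)ᵀ.

Sanity check: (A − (6)·I) v_1 = (0, 0, 0)ᵀ = 0. ✓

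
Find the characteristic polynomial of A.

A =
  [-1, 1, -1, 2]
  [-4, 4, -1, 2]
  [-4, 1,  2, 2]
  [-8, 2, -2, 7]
x^4 - 12*x^3 + 54*x^2 - 108*x + 81

Expanding det(x·I − A) (e.g. by cofactor expansion or by noting that A is similar to its Jordan form J, which has the same characteristic polynomial as A) gives
  χ_A(x) = x^4 - 12*x^3 + 54*x^2 - 108*x + 81
which factors as (x - 3)^4. The eigenvalues (with algebraic multiplicities) are λ = 3 with multiplicity 4.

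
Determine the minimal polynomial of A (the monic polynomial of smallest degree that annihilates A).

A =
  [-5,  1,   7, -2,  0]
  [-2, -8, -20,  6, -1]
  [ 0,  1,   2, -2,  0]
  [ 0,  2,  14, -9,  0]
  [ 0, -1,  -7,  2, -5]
x^3 + 15*x^2 + 75*x + 125

The characteristic polynomial is χ_A(x) = (x + 5)^5, so the eigenvalues are known. The minimal polynomial is
  m_A(x) = Π_λ (x − λ)^{k_λ}
where k_λ is the size of the *largest* Jordan block for λ (equivalently, the smallest k with (A − λI)^k v = 0 for every generalised eigenvector v of λ).

  λ = -5: largest Jordan block has size 3, contributing (x + 5)^3

So m_A(x) = (x + 5)^3 = x^3 + 15*x^2 + 75*x + 125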